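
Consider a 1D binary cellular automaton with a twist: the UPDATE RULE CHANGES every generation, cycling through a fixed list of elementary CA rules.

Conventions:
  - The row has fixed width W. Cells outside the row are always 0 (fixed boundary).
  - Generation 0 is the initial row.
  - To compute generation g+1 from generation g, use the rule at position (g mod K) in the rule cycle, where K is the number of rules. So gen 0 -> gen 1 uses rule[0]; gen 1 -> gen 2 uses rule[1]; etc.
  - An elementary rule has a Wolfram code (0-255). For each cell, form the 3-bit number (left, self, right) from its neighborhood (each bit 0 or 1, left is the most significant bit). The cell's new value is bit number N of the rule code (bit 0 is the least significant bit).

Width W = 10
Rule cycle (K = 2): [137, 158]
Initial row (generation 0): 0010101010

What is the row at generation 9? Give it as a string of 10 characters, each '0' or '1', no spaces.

Gen 0: 0010101010
Gen 1 (rule 137): 1000000000
Gen 2 (rule 158): 1100000000
Gen 3 (rule 137): 1001111111
Gen 4 (rule 158): 1111111110
Gen 5 (rule 137): 1111111100
Gen 6 (rule 158): 1111111010
Gen 7 (rule 137): 1111110000
Gen 8 (rule 158): 1111101000
Gen 9 (rule 137): 1111000011

Answer: 1111000011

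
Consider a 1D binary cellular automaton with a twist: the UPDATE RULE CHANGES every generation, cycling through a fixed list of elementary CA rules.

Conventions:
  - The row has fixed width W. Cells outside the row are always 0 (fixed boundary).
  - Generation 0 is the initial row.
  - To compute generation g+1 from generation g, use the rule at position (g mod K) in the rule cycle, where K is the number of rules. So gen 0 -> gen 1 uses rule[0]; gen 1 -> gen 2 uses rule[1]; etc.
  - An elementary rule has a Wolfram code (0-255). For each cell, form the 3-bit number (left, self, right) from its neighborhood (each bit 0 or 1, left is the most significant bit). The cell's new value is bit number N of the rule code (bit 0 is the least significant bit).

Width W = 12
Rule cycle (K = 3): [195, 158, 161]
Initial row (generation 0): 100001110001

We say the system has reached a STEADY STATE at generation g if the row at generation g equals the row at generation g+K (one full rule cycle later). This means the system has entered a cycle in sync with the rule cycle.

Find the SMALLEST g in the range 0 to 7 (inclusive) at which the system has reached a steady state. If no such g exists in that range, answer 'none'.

Gen 0: 100001110001
Gen 1 (rule 195): 001110110110
Gen 2 (rule 158): 011100100101
Gen 3 (rule 161): 001000000010
Gen 4 (rule 195): 110011111100
Gen 5 (rule 158): 101111111010
Gen 6 (rule 161): 010111110100
Gen 7 (rule 195): 100011110001
Gen 8 (rule 158): 110111101011
Gen 9 (rule 161): 001011010100
Gen 10 (rule 195): 110001000001

Answer: none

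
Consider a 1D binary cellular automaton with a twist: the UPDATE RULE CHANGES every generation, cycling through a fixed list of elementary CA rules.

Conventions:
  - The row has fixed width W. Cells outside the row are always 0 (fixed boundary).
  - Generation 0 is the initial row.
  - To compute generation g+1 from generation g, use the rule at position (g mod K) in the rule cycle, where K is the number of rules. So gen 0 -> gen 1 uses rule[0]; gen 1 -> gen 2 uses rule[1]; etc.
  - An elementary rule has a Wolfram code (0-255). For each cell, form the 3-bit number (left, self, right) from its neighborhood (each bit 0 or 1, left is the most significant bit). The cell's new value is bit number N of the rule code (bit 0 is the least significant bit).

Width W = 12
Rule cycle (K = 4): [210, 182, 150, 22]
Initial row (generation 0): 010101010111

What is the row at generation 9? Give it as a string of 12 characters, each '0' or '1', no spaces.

Gen 0: 010101010111
Gen 1 (rule 210): 100000000011
Gen 2 (rule 182): 110000000100
Gen 3 (rule 150): 001000001110
Gen 4 (rule 22): 011100010001
Gen 5 (rule 210): 101110101010
Gen 6 (rule 182): 110101111111
Gen 7 (rule 150): 000100111110
Gen 8 (rule 22): 001111000001
Gen 9 (rule 210): 010111100010

Answer: 010111100010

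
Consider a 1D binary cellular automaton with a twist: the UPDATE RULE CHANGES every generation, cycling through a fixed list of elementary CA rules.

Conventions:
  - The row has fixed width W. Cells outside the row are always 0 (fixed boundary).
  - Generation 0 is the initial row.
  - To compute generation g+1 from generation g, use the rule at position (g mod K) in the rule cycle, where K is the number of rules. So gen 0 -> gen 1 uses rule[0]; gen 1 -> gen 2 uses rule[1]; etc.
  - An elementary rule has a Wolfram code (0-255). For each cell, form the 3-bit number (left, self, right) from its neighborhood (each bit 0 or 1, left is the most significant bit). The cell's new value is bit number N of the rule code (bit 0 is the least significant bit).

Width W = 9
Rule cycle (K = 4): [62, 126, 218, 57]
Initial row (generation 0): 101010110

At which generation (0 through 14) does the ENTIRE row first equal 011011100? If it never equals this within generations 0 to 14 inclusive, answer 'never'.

Answer: 5

Derivation:
Gen 0: 101010110
Gen 1 (rule 62): 111111101
Gen 2 (rule 126): 100000111
Gen 3 (rule 218): 010001111
Gen 4 (rule 57): 001101000
Gen 5 (rule 62): 011011100
Gen 6 (rule 126): 111110110
Gen 7 (rule 218): 111110111
Gen 8 (rule 57): 100001100
Gen 9 (rule 62): 110011010
Gen 10 (rule 126): 111111111
Gen 11 (rule 218): 111111111
Gen 12 (rule 57): 100000000
Gen 13 (rule 62): 110000000
Gen 14 (rule 126): 111000000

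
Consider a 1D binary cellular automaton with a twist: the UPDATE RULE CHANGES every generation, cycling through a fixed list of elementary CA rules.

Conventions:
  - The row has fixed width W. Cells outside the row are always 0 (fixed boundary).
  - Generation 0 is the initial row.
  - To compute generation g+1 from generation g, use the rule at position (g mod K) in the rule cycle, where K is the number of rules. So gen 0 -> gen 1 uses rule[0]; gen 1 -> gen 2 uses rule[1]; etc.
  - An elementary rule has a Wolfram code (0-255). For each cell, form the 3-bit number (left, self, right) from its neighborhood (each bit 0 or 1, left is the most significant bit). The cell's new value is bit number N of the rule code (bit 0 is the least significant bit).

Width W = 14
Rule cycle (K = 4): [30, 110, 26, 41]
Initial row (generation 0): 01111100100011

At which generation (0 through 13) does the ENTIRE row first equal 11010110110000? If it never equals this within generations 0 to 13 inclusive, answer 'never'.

Answer: never

Derivation:
Gen 0: 01111100100011
Gen 1 (rule 30): 11000011110110
Gen 2 (rule 110): 11000110011110
Gen 3 (rule 26): 10101101110001
Gen 4 (rule 41): 01011011000100
Gen 5 (rule 30): 11010010101110
Gen 6 (rule 110): 11110111111010
Gen 7 (rule 26): 10000100000001
Gen 8 (rule 41): 00110001111100
Gen 9 (rule 30): 01101011000010
Gen 10 (rule 110): 11111111000110
Gen 11 (rule 26): 10000000101101
Gen 12 (rule 41): 00111110011010
Gen 13 (rule 30): 01100001110011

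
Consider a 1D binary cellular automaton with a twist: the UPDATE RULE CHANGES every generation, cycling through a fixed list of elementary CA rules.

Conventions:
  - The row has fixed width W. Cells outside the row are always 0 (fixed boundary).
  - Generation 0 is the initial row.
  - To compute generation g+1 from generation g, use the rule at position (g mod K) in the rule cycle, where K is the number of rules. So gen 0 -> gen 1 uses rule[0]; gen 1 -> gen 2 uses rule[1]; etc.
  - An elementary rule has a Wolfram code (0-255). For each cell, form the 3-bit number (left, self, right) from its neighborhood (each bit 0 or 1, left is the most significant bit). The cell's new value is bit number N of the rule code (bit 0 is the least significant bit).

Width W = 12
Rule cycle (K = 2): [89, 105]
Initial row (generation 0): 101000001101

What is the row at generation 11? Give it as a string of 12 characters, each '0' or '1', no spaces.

Answer: 011111011001

Derivation:
Gen 0: 101000001101
Gen 1 (rule 89): 000111101100
Gen 2 (rule 105): 110100111101
Gen 3 (rule 89): 110010100100
Gen 4 (rule 105): 110001000001
Gen 5 (rule 89): 111100111100
Gen 6 (rule 105): 100100100101
Gen 7 (rule 89): 010010010000
Gen 8 (rule 105): 000000000111
Gen 9 (rule 89): 111111110101
Gen 10 (rule 105): 100000011010
Gen 11 (rule 89): 011111011001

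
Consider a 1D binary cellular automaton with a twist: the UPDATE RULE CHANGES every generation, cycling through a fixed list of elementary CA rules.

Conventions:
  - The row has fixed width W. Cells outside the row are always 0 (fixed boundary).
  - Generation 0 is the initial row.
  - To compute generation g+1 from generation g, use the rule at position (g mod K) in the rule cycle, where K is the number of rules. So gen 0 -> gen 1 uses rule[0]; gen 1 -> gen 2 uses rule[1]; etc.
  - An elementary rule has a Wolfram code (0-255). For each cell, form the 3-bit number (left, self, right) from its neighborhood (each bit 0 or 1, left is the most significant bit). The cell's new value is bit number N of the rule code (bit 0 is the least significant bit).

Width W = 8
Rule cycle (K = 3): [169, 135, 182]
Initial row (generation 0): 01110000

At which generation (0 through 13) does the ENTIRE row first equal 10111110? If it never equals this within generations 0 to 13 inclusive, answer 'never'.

Gen 0: 01110000
Gen 1 (rule 169): 01100111
Gen 2 (rule 135): 10001010
Gen 3 (rule 182): 11011111
Gen 4 (rule 169): 10111110
Gen 5 (rule 135): 10011100
Gen 6 (rule 182): 11101010
Gen 7 (rule 169): 11010100
Gen 8 (rule 135): 00010101
Gen 9 (rule 182): 00111111
Gen 10 (rule 169): 10111110
Gen 11 (rule 135): 10011100
Gen 12 (rule 182): 11101010
Gen 13 (rule 169): 11010100

Answer: 4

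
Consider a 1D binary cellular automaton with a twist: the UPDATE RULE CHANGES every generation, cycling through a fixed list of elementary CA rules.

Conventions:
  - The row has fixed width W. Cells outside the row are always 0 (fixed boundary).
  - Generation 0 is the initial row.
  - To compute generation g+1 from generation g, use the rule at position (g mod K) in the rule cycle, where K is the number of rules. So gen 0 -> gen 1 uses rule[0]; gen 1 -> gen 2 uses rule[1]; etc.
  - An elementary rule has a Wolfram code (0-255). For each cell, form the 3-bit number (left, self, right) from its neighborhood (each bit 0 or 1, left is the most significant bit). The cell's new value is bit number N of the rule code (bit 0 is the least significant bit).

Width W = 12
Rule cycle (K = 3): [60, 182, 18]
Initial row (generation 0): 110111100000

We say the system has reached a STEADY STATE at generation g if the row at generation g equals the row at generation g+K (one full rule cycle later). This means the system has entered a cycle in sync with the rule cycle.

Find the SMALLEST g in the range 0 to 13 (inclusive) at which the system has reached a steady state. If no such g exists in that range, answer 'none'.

Gen 0: 110111100000
Gen 1 (rule 60): 101100010000
Gen 2 (rule 182): 110010111000
Gen 3 (rule 18): 001100000100
Gen 4 (rule 60): 001010000110
Gen 5 (rule 182): 011111001001
Gen 6 (rule 18): 100000110110
Gen 7 (rule 60): 110000101101
Gen 8 (rule 182): 001001110011
Gen 9 (rule 18): 010110001100
Gen 10 (rule 60): 011101001010
Gen 11 (rule 182): 101011111111
Gen 12 (rule 18): 000000000000
Gen 13 (rule 60): 000000000000
Gen 14 (rule 182): 000000000000
Gen 15 (rule 18): 000000000000
Gen 16 (rule 60): 000000000000

Answer: 12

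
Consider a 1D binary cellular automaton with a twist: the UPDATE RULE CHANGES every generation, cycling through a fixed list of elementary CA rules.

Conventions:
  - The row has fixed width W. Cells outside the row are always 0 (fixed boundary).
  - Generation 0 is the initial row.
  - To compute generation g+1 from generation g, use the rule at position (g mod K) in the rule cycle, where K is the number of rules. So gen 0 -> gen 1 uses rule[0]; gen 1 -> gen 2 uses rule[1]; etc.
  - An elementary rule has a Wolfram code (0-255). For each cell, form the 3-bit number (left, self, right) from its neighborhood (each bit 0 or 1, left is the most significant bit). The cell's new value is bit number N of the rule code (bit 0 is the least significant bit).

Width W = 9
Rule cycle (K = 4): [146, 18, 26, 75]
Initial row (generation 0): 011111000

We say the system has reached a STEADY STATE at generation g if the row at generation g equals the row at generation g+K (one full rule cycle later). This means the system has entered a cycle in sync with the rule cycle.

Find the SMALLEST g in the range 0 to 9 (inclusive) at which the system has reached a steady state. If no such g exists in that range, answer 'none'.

Answer: 6

Derivation:
Gen 0: 011111000
Gen 1 (rule 146): 101110100
Gen 2 (rule 18): 000000010
Gen 3 (rule 26): 000000101
Gen 4 (rule 75): 111111000
Gen 5 (rule 146): 011110100
Gen 6 (rule 18): 100000010
Gen 7 (rule 26): 010000101
Gen 8 (rule 75): 100111000
Gen 9 (rule 146): 011010100
Gen 10 (rule 18): 100000010
Gen 11 (rule 26): 010000101
Gen 12 (rule 75): 100111000
Gen 13 (rule 146): 011010100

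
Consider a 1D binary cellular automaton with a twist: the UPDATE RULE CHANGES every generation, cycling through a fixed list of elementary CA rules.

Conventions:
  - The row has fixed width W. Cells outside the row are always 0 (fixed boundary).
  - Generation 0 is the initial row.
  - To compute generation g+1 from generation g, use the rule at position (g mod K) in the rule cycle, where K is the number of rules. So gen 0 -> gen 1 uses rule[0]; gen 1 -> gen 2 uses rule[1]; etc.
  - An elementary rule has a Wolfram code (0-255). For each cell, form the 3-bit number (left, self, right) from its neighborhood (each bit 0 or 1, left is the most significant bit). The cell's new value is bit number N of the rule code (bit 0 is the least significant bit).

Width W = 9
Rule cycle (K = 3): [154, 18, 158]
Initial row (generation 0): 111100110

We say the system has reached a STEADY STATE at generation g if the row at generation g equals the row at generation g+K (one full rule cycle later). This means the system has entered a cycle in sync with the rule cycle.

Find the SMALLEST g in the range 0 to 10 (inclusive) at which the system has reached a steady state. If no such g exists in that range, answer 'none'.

Answer: 2

Derivation:
Gen 0: 111100110
Gen 1 (rule 154): 111011101
Gen 2 (rule 18): 000000000
Gen 3 (rule 158): 000000000
Gen 4 (rule 154): 000000000
Gen 5 (rule 18): 000000000
Gen 6 (rule 158): 000000000
Gen 7 (rule 154): 000000000
Gen 8 (rule 18): 000000000
Gen 9 (rule 158): 000000000
Gen 10 (rule 154): 000000000
Gen 11 (rule 18): 000000000
Gen 12 (rule 158): 000000000
Gen 13 (rule 154): 000000000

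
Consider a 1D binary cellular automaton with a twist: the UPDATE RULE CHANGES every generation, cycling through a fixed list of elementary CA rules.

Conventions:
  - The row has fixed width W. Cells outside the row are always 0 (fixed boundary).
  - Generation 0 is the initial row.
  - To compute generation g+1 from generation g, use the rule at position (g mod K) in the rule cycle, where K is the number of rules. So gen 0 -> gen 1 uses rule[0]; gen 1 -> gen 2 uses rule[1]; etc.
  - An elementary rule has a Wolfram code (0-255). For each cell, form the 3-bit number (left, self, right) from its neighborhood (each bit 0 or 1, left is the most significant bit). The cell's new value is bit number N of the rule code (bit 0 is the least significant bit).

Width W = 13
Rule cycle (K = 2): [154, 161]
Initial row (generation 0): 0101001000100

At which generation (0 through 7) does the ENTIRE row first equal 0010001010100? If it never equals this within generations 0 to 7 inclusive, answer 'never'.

Answer: 2

Derivation:
Gen 0: 0101001000100
Gen 1 (rule 154): 1000110101010
Gen 2 (rule 161): 0010001010100
Gen 3 (rule 154): 0101010000010
Gen 4 (rule 161): 0010100111000
Gen 5 (rule 154): 0100011110100
Gen 6 (rule 161): 0001001101001
Gen 7 (rule 154): 0010111000110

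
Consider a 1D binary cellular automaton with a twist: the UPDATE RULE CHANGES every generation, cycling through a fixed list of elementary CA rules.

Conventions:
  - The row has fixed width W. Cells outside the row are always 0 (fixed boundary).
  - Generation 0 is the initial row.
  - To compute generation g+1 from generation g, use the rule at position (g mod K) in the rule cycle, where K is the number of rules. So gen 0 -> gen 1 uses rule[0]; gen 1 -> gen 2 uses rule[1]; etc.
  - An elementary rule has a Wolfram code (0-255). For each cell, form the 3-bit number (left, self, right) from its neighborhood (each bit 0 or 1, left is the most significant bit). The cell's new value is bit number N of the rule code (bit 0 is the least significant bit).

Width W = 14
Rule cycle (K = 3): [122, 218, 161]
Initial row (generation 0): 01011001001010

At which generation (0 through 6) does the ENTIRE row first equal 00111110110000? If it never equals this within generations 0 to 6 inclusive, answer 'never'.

Gen 0: 01011001001010
Gen 1 (rule 122): 10111110110101
Gen 2 (rule 218): 00111110110000
Gen 3 (rule 161): 10011101000111
Gen 4 (rule 122): 01110110101101
Gen 5 (rule 218): 11110110001100
Gen 6 (rule 161): 01101000100001

Answer: 2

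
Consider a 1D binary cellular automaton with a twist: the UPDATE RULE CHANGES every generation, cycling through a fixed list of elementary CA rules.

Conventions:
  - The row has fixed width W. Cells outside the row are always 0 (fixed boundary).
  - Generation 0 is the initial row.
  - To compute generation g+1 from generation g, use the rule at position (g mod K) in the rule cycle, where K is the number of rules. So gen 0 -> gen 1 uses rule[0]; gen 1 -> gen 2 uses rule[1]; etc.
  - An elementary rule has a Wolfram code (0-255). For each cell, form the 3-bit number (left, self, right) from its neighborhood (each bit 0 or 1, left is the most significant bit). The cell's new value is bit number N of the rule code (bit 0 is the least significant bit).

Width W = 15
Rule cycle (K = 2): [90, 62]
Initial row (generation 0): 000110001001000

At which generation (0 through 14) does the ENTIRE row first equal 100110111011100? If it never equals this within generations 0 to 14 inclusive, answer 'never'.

Answer: 9

Derivation:
Gen 0: 000110001001000
Gen 1 (rule 90): 001111010110100
Gen 2 (rule 62): 011000111101110
Gen 3 (rule 90): 111101100101011
Gen 4 (rule 62): 100011011111110
Gen 5 (rule 90): 010111010000011
Gen 6 (rule 62): 111100111000110
Gen 7 (rule 90): 100111101101111
Gen 8 (rule 62): 111100011011000
Gen 9 (rule 90): 100110111011100
Gen 10 (rule 62): 111101100110010
Gen 11 (rule 90): 100101111111101
Gen 12 (rule 62): 111111000000011
Gen 13 (rule 90): 100001100000111
Gen 14 (rule 62): 110011010001100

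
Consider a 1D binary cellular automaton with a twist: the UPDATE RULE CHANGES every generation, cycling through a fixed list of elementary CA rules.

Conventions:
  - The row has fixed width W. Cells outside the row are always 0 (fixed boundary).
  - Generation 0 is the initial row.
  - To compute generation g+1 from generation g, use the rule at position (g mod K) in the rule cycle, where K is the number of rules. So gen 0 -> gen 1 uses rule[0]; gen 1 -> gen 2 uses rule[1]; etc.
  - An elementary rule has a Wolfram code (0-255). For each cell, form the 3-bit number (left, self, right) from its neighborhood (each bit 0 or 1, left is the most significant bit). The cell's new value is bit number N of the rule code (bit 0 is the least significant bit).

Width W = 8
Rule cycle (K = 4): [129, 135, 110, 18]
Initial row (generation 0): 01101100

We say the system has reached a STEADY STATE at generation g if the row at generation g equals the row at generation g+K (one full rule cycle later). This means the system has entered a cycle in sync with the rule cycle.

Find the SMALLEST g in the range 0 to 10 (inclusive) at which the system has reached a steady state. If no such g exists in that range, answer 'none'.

Gen 0: 01101100
Gen 1 (rule 129): 00000001
Gen 2 (rule 135): 11111111
Gen 3 (rule 110): 10000001
Gen 4 (rule 18): 01000010
Gen 5 (rule 129): 00011000
Gen 6 (rule 135): 11100011
Gen 7 (rule 110): 10100111
Gen 8 (rule 18): 00011000
Gen 9 (rule 129): 11000011
Gen 10 (rule 135): 00011100
Gen 11 (rule 110): 00110100
Gen 12 (rule 18): 01000010
Gen 13 (rule 129): 00011000
Gen 14 (rule 135): 11100011

Answer: none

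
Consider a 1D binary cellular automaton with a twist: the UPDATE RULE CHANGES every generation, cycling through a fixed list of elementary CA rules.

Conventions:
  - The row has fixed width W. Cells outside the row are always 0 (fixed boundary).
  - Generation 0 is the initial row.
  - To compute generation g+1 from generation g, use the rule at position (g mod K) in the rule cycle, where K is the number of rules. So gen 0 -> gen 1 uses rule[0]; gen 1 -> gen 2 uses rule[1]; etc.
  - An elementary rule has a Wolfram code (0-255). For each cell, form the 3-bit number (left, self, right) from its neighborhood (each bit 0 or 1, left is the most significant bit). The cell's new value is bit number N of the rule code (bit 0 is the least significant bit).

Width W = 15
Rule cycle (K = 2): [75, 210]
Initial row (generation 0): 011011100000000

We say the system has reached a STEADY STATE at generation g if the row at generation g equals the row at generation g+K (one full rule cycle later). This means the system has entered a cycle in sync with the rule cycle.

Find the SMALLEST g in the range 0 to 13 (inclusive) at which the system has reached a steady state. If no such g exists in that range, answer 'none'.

Gen 0: 011011100000000
Gen 1 (rule 75): 111010101111111
Gen 2 (rule 210): 011000000111111
Gen 3 (rule 75): 111011111100001
Gen 4 (rule 210): 011001111110010
Gen 5 (rule 75): 111011000010100
Gen 6 (rule 210): 011001100100010
Gen 7 (rule 75): 111011101001100
Gen 8 (rule 210): 011001100110110
Gen 9 (rule 75): 111011101110110
Gen 10 (rule 210): 011001100110011
Gen 11 (rule 75): 111011101110111
Gen 12 (rule 210): 011001100110011
Gen 13 (rule 75): 111011101110111
Gen 14 (rule 210): 011001100110011
Gen 15 (rule 75): 111011101110111

Answer: 10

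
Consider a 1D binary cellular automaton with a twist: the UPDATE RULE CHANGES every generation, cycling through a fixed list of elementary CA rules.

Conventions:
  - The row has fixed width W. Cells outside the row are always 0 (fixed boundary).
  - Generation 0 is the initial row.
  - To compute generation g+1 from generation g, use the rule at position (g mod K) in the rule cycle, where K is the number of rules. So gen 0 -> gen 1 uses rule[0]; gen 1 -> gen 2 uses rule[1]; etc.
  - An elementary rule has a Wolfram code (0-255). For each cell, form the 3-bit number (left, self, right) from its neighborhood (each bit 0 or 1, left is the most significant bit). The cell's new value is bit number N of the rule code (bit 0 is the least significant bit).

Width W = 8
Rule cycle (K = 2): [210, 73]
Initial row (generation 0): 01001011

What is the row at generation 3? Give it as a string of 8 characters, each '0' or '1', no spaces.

Answer: 01010010

Derivation:
Gen 0: 01001011
Gen 1 (rule 210): 10110001
Gen 2 (rule 73): 00110100
Gen 3 (rule 210): 01010010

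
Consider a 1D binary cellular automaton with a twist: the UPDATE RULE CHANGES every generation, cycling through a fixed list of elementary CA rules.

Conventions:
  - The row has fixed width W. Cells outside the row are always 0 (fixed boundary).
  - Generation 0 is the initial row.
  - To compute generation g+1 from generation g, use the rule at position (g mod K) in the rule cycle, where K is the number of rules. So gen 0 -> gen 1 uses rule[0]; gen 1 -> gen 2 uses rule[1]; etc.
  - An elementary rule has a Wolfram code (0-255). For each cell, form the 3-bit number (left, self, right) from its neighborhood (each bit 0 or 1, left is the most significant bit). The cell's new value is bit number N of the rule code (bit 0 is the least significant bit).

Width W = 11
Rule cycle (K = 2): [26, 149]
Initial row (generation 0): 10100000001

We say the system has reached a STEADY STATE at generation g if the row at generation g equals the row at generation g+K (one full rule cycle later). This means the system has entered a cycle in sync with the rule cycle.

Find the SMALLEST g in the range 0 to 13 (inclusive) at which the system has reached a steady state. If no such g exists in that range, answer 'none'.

Answer: 2

Derivation:
Gen 0: 10100000001
Gen 1 (rule 26): 00010000010
Gen 2 (rule 149): 11011111011
Gen 3 (rule 26): 10010000010
Gen 4 (rule 149): 11011111011
Gen 5 (rule 26): 10010000010
Gen 6 (rule 149): 11011111011
Gen 7 (rule 26): 10010000010
Gen 8 (rule 149): 11011111011
Gen 9 (rule 26): 10010000010
Gen 10 (rule 149): 11011111011
Gen 11 (rule 26): 10010000010
Gen 12 (rule 149): 11011111011
Gen 13 (rule 26): 10010000010
Gen 14 (rule 149): 11011111011
Gen 15 (rule 26): 10010000010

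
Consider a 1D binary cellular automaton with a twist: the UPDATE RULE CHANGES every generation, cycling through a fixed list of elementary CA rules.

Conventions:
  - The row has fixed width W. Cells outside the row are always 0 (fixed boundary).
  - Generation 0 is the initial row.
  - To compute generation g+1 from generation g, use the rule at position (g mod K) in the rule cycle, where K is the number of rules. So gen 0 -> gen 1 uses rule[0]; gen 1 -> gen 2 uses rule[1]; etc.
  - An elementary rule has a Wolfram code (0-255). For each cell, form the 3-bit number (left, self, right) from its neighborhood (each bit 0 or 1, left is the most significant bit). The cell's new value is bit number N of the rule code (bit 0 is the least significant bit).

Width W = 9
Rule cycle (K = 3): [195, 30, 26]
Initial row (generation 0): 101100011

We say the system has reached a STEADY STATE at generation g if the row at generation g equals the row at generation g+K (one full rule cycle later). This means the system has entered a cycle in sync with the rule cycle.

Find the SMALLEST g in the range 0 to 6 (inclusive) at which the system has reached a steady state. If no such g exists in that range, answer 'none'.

Answer: none

Derivation:
Gen 0: 101100011
Gen 1 (rule 195): 000101101
Gen 2 (rule 30): 001101001
Gen 3 (rule 26): 011000110
Gen 4 (rule 195): 101011010
Gen 5 (rule 30): 101010011
Gen 6 (rule 26): 000001110
Gen 7 (rule 195): 111110110
Gen 8 (rule 30): 100000101
Gen 9 (rule 26): 010001000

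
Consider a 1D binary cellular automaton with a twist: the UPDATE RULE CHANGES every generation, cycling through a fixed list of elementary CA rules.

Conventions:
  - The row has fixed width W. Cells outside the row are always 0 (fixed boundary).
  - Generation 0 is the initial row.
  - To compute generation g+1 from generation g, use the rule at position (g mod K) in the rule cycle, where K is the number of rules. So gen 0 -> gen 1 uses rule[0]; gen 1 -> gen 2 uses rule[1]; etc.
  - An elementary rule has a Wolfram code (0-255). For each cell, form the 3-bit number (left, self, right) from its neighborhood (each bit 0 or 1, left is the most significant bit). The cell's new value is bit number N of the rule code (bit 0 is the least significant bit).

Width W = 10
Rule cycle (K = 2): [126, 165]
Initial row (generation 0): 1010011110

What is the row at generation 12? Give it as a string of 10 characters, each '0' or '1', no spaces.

Gen 0: 1010011110
Gen 1 (rule 126): 1111110011
Gen 2 (rule 165): 0111100000
Gen 3 (rule 126): 1100110000
Gen 4 (rule 165): 0000000111
Gen 5 (rule 126): 0000001101
Gen 6 (rule 165): 1111100011
Gen 7 (rule 126): 1000110111
Gen 8 (rule 165): 1010001010
Gen 9 (rule 126): 1111011111
Gen 10 (rule 165): 0110101110
Gen 11 (rule 126): 1111111011
Gen 12 (rule 165): 0111110100

Answer: 0111110100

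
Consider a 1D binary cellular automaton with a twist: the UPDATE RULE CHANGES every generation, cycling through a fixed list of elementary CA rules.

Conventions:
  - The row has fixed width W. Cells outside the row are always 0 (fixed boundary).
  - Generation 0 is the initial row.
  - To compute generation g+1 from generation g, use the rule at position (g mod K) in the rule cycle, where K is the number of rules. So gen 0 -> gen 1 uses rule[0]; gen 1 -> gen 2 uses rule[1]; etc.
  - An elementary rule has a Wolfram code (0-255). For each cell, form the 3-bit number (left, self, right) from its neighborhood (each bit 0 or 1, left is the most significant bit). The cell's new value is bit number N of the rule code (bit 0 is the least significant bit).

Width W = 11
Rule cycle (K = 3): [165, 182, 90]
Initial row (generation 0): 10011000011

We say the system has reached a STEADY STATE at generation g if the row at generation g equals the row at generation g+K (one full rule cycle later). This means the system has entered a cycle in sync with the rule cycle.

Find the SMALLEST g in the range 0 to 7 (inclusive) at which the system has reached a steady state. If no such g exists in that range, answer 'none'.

Answer: none

Derivation:
Gen 0: 10011000011
Gen 1 (rule 165): 10000011000
Gen 2 (rule 182): 11000100100
Gen 3 (rule 90): 11101011010
Gen 4 (rule 165): 01011100110
Gen 5 (rule 182): 11101011001
Gen 6 (rule 90): 10100011110
Gen 7 (rule 165): 11101001100
Gen 8 (rule 182): 01011110010
Gen 9 (rule 90): 10010011101
Gen 10 (rule 165): 10010001011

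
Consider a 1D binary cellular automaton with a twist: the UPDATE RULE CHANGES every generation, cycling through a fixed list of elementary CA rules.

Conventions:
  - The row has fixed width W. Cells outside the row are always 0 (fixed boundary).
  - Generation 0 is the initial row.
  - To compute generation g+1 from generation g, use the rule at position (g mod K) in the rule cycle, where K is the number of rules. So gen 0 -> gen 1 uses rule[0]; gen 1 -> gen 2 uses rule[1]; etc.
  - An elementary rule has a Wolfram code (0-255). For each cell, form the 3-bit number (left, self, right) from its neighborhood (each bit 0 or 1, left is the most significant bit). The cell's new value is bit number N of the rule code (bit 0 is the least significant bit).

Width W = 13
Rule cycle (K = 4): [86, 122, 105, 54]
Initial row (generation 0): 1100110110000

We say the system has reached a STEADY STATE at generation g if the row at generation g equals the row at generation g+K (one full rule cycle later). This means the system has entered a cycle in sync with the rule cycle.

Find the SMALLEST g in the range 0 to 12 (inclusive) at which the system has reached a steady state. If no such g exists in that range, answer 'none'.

Gen 0: 1100110110000
Gen 1 (rule 86): 0111010011000
Gen 2 (rule 122): 1101101111100
Gen 3 (rule 105): 1111111000101
Gen 4 (rule 54): 0000000101111
Gen 5 (rule 86): 0000001100001
Gen 6 (rule 122): 0000011110010
Gen 7 (rule 105): 1111010010000
Gen 8 (rule 54): 0000111111000
Gen 9 (rule 86): 0001000001100
Gen 10 (rule 122): 0010100011110
Gen 11 (rule 105): 1001001010010
Gen 12 (rule 54): 1111111111111
Gen 13 (rule 86): 0000000000001
Gen 14 (rule 122): 0000000000010
Gen 15 (rule 105): 1111111111000
Gen 16 (rule 54): 0000000000100

Answer: none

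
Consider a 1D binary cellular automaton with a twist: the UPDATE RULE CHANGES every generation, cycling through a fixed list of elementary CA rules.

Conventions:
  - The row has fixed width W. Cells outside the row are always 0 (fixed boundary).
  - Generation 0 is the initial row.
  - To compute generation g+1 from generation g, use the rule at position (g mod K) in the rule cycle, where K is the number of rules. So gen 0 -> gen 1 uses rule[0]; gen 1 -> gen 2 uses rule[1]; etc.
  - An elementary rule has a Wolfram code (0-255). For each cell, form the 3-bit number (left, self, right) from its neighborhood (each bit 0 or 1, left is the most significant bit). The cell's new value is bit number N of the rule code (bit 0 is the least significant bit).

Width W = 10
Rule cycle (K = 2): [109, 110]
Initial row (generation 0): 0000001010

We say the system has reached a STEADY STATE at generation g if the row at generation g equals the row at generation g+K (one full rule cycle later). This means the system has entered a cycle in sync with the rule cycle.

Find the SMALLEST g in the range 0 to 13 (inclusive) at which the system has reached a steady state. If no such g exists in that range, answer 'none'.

Answer: none

Derivation:
Gen 0: 0000001010
Gen 1 (rule 109): 1111101110
Gen 2 (rule 110): 1000111010
Gen 3 (rule 109): 1010101110
Gen 4 (rule 110): 1111111010
Gen 5 (rule 109): 1000001110
Gen 6 (rule 110): 1000011010
Gen 7 (rule 109): 1011011110
Gen 8 (rule 110): 1111110010
Gen 9 (rule 109): 1000010010
Gen 10 (rule 110): 1000110110
Gen 11 (rule 109): 1010111110
Gen 12 (rule 110): 1111100010
Gen 13 (rule 109): 1000101010
Gen 14 (rule 110): 1001111110
Gen 15 (rule 109): 1001000010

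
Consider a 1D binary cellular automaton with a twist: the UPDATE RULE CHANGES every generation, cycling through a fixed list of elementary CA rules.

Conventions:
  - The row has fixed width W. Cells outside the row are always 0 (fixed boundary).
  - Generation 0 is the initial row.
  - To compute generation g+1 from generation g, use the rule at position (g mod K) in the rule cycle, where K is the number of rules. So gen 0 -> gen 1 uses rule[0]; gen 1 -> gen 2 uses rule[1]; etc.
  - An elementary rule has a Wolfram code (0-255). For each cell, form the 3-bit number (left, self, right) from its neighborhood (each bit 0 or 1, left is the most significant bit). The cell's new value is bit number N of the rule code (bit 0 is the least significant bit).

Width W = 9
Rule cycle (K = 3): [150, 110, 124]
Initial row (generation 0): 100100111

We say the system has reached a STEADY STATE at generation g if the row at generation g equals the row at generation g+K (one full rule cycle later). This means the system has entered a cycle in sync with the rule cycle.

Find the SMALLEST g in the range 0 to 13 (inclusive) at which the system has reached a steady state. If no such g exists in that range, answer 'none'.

Answer: 9

Derivation:
Gen 0: 100100111
Gen 1 (rule 150): 111111010
Gen 2 (rule 110): 100001110
Gen 3 (rule 124): 110001011
Gen 4 (rule 150): 001011000
Gen 5 (rule 110): 011111000
Gen 6 (rule 124): 010001100
Gen 7 (rule 150): 111010010
Gen 8 (rule 110): 101110110
Gen 9 (rule 124): 111011111
Gen 10 (rule 150): 010001110
Gen 11 (rule 110): 110011010
Gen 12 (rule 124): 111011111
Gen 13 (rule 150): 010001110
Gen 14 (rule 110): 110011010
Gen 15 (rule 124): 111011111
Gen 16 (rule 150): 010001110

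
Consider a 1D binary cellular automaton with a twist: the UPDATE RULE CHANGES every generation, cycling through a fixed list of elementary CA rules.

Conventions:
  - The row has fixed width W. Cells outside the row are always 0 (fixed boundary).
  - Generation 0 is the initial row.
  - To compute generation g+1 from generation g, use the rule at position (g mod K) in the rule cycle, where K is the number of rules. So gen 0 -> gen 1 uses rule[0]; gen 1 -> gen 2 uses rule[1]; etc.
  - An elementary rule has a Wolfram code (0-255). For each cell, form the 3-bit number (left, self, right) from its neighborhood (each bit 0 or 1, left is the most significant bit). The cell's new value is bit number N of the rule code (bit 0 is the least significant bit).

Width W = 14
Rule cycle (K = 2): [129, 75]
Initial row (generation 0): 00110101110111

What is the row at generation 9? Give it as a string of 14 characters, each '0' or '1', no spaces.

Answer: 10000110000110

Derivation:
Gen 0: 00110101110111
Gen 1 (rule 129): 10000000100010
Gen 2 (rule 75): 00111111001100
Gen 3 (rule 129): 10011110000001
Gen 4 (rule 75): 00110010111110
Gen 5 (rule 129): 10000000011100
Gen 6 (rule 75): 00111111110101
Gen 7 (rule 129): 10011111100000
Gen 8 (rule 75): 00110000101111
Gen 9 (rule 129): 10000110000110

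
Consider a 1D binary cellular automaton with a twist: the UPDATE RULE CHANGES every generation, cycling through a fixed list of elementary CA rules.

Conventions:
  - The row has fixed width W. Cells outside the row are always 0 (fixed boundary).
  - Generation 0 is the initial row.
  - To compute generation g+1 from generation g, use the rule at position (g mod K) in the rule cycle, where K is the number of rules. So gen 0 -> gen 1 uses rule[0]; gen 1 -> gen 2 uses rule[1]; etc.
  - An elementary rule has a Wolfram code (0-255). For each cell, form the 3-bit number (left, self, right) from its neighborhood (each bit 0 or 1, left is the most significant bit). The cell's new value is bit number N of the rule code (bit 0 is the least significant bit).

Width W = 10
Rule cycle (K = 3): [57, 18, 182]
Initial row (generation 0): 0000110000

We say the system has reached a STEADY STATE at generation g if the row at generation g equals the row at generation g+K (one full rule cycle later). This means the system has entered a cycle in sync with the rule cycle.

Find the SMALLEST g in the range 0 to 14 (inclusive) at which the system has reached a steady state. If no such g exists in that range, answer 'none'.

Gen 0: 0000110000
Gen 1 (rule 57): 1110101111
Gen 2 (rule 18): 0000000000
Gen 3 (rule 182): 0000000000
Gen 4 (rule 57): 1111111111
Gen 5 (rule 18): 0000000000
Gen 6 (rule 182): 0000000000
Gen 7 (rule 57): 1111111111
Gen 8 (rule 18): 0000000000
Gen 9 (rule 182): 0000000000
Gen 10 (rule 57): 1111111111
Gen 11 (rule 18): 0000000000
Gen 12 (rule 182): 0000000000
Gen 13 (rule 57): 1111111111
Gen 14 (rule 18): 0000000000
Gen 15 (rule 182): 0000000000
Gen 16 (rule 57): 1111111111
Gen 17 (rule 18): 0000000000

Answer: 2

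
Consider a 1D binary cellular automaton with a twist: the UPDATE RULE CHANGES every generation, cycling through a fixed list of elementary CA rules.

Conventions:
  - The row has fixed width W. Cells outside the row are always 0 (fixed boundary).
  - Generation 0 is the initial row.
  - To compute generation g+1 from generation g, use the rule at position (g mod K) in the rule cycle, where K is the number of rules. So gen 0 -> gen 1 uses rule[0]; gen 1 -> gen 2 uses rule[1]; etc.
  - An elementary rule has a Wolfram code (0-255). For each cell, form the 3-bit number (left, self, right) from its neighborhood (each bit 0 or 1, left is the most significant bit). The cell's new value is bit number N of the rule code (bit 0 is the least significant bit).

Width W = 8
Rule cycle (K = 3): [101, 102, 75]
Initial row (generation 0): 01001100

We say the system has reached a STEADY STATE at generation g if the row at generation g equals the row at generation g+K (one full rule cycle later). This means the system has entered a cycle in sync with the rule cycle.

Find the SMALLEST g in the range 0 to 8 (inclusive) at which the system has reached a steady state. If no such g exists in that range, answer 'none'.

Answer: none

Derivation:
Gen 0: 01001100
Gen 1 (rule 101): 01000101
Gen 2 (rule 102): 11001111
Gen 3 (rule 75): 11011001
Gen 4 (rule 101): 01101001
Gen 5 (rule 102): 10111011
Gen 6 (rule 75): 00101011
Gen 7 (rule 101): 10111101
Gen 8 (rule 102): 11000111
Gen 9 (rule 75): 11011101
Gen 10 (rule 101): 01100111
Gen 11 (rule 102): 10101001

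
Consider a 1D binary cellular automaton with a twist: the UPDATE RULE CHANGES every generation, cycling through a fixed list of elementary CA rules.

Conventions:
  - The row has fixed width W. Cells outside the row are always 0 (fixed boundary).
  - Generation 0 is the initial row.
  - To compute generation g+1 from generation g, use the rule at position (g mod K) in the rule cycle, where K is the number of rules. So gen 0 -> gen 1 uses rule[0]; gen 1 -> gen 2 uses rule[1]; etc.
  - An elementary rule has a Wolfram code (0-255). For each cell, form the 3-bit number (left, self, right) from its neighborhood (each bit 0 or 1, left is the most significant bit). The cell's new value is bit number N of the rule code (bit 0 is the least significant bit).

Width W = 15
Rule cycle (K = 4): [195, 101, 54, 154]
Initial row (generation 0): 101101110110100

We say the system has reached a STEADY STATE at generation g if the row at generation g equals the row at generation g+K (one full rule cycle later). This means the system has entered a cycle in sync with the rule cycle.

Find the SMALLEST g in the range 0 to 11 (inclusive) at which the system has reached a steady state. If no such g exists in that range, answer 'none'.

Gen 0: 101101110110100
Gen 1 (rule 195): 000100110010001
Gen 2 (rule 101): 110100010010101
Gen 3 (rule 54): 001110111111111
Gen 4 (rule 154): 011100111111110
Gen 5 (rule 195): 101101011111110
Gen 6 (rule 101): 110111100000010
Gen 7 (rule 54): 001000010000111
Gen 8 (rule 154): 010100101001110
Gen 9 (rule 195): 100001000010110
Gen 10 (rule 101): 101101011011010
Gen 11 (rule 54): 110011100100111
Gen 12 (rule 154): 101111011011110
Gen 13 (rule 195): 000111001001110
Gen 14 (rule 101): 110001001000010
Gen 15 (rule 54): 001011111100111

Answer: none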